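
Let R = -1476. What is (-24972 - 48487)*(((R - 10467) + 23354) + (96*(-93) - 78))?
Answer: -176668895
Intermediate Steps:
(-24972 - 48487)*(((R - 10467) + 23354) + (96*(-93) - 78)) = (-24972 - 48487)*(((-1476 - 10467) + 23354) + (96*(-93) - 78)) = -73459*((-11943 + 23354) + (-8928 - 78)) = -73459*(11411 - 9006) = -73459*2405 = -176668895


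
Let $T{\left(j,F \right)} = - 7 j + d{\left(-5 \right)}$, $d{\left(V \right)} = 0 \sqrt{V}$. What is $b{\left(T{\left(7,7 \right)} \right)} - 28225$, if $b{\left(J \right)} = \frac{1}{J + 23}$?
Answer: $- \frac{733851}{26} \approx -28225.0$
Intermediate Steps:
$d{\left(V \right)} = 0$
$T{\left(j,F \right)} = - 7 j$ ($T{\left(j,F \right)} = - 7 j + 0 = - 7 j$)
$b{\left(J \right)} = \frac{1}{23 + J}$
$b{\left(T{\left(7,7 \right)} \right)} - 28225 = \frac{1}{23 - 49} - 28225 = \frac{1}{-26} - 28225 = - \frac{1}{26} - 28225 = - \frac{733851}{26}$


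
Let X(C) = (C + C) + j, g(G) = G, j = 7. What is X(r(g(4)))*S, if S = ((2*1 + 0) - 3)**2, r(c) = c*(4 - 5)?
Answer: -1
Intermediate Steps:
r(c) = -c (r(c) = c*(-1) = -c)
S = 1 (S = ((2 + 0) - 3)**2 = (2 - 3)**2 = (-1)**2 = 1)
X(C) = 7 + 2*C (X(C) = (C + C) + 7 = 2*C + 7 = 7 + 2*C)
X(r(g(4)))*S = (7 + 2*(-1*4))*1 = (7 + 2*(-4))*1 = (7 - 8)*1 = -1*1 = -1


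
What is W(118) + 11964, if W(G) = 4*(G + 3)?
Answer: 12448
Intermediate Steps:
W(G) = 12 + 4*G (W(G) = 4*(3 + G) = 12 + 4*G)
W(118) + 11964 = (12 + 4*118) + 11964 = (12 + 472) + 11964 = 484 + 11964 = 12448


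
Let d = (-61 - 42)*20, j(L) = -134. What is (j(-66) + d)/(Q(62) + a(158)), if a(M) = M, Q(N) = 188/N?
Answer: -34007/2496 ≈ -13.625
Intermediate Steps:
d = -2060 (d = -103*20 = -2060)
(j(-66) + d)/(Q(62) + a(158)) = (-134 - 2060)/(188/62 + 158) = -2194/(188*(1/62) + 158) = -2194/(94/31 + 158) = -2194/4992/31 = -2194*31/4992 = -34007/2496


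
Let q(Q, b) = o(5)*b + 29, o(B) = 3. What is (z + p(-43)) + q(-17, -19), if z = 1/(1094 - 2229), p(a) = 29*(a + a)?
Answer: -2862471/1135 ≈ -2522.0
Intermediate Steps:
q(Q, b) = 29 + 3*b (q(Q, b) = 3*b + 29 = 29 + 3*b)
p(a) = 58*a (p(a) = 29*(2*a) = 58*a)
z = -1/1135 (z = 1/(-1135) = -1/1135 ≈ -0.00088106)
(z + p(-43)) + q(-17, -19) = (-1/1135 + 58*(-43)) + (29 + 3*(-19)) = (-1/1135 - 2494) + (29 - 57) = -2830691/1135 - 28 = -2862471/1135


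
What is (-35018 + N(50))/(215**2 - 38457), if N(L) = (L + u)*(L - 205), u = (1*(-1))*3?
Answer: -42303/7768 ≈ -5.4458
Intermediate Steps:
u = -3 (u = -1*3 = -3)
N(L) = (-205 + L)*(-3 + L) (N(L) = (L - 3)*(L - 205) = (-3 + L)*(-205 + L) = (-205 + L)*(-3 + L))
(-35018 + N(50))/(215**2 - 38457) = (-35018 + (615 + 50**2 - 208*50))/(215**2 - 38457) = (-35018 + (615 + 2500 - 10400))/(46225 - 38457) = (-35018 - 7285)/7768 = -42303*1/7768 = -42303/7768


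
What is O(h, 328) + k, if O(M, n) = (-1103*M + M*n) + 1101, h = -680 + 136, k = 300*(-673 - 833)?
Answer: -29099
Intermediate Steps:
k = -451800 (k = 300*(-1506) = -451800)
h = -544
O(M, n) = 1101 - 1103*M + M*n
O(h, 328) + k = (1101 - 1103*(-544) - 544*328) - 451800 = (1101 + 600032 - 178432) - 451800 = 422701 - 451800 = -29099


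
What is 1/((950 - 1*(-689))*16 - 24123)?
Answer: 1/2101 ≈ 0.00047596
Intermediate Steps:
1/((950 - 1*(-689))*16 - 24123) = 1/((950 + 689)*16 - 24123) = 1/(1639*16 - 24123) = 1/(26224 - 24123) = 1/2101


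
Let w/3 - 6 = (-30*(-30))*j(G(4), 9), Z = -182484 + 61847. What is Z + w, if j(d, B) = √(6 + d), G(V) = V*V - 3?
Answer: -120619 + 2700*√19 ≈ -1.0885e+5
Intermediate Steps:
G(V) = -3 + V² (G(V) = V² - 3 = -3 + V²)
Z = -120637
w = 18 + 2700*√19 (w = 18 + 3*((-30*(-30))*√(6 + (-3 + 4²))) = 18 + 3*(900*√(6 + (-3 + 16))) = 18 + 3*(900*√(6 + 13)) = 18 + 3*(900*√19) = 18 + 2700*√19 ≈ 11787.)
Z + w = -120637 + (18 + 2700*√19) = -120619 + 2700*√19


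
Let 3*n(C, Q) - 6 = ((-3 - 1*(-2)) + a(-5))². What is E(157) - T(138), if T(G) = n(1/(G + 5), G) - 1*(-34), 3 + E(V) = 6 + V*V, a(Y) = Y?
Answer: 24604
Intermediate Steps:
E(V) = 3 + V² (E(V) = -3 + (6 + V*V) = -3 + (6 + V²) = 3 + V²)
n(C, Q) = 14 (n(C, Q) = 2 + ((-3 - 1*(-2)) - 5)²/3 = 2 + ((-3 + 2) - 5)²/3 = 2 + (-1 - 5)²/3 = 2 + (⅓)*(-6)² = 2 + (⅓)*36 = 2 + 12 = 14)
T(G) = 48 (T(G) = 14 - 1*(-34) = 14 + 34 = 48)
E(157) - T(138) = (3 + 157²) - 1*48 = (3 + 24649) - 48 = 24652 - 48 = 24604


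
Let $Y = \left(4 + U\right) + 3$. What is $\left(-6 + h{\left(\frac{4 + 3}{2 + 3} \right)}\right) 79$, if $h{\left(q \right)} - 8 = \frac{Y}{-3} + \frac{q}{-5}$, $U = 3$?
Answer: $- \frac{9559}{75} \approx -127.45$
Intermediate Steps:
$Y = 10$ ($Y = \left(4 + 3\right) + 3 = 7 + 3 = 10$)
$h{\left(q \right)} = \frac{14}{3} - \frac{q}{5}$ ($h{\left(q \right)} = 8 + \left(\frac{10}{-3} + \frac{q}{-5}\right) = 8 + \left(10 \left(- \frac{1}{3}\right) + q \left(- \frac{1}{5}\right)\right) = 8 - \left(\frac{10}{3} + \frac{q}{5}\right) = \frac{14}{3} - \frac{q}{5}$)
$\left(-6 + h{\left(\frac{4 + 3}{2 + 3} \right)}\right) 79 = \left(-6 + \left(\frac{14}{3} - \frac{\left(4 + 3\right) \frac{1}{2 + 3}}{5}\right)\right) 79 = \left(-6 + \left(\frac{14}{3} - \frac{7 \cdot \frac{1}{5}}{5}\right)\right) 79 = \left(-6 + \left(\frac{14}{3} - \frac{7}{25}\right)\right) 79 = \left(-6 + \frac{329}{75}\right) 79 = \left(- \frac{121}{75}\right) 79 = - \frac{9559}{75}$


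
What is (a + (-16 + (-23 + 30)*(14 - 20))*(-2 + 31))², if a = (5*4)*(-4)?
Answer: 3104644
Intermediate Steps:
a = -80 (a = 20*(-4) = -80)
(a + (-16 + (-23 + 30)*(14 - 20))*(-2 + 31))² = (-80 + (-16 + (-23 + 30)*(14 - 20))*(-2 + 31))² = (-80 + (-16 + 7*(-6))*29)² = (-80 + (-16 - 42)*29)² = (-80 - 58*29)² = (-80 - 1682)² = (-1762)² = 3104644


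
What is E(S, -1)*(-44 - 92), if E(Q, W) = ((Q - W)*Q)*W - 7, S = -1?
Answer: 952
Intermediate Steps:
E(Q, W) = -7 + Q*W*(Q - W) (E(Q, W) = (Q*(Q - W))*W - 7 = Q*W*(Q - W) - 7 = -7 + Q*W*(Q - W))
E(S, -1)*(-44 - 92) = (-7 - 1*(-1)² - 1*(-1)*(-1)²)*(-44 - 92) = (-7 - 1*1 - 1*(-1)*1)*(-136) = (-7 - 1 + 1)*(-136) = -7*(-136) = 952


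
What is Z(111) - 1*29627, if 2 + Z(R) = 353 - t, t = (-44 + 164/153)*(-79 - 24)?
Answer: -5155732/153 ≈ -33698.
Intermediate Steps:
t = 676504/153 (t = (-44 + 164*(1/153))*(-103) = (-44 + 164/153)*(-103) = -6568/153*(-103) = 676504/153 ≈ 4421.6)
Z(R) = -622801/153 (Z(R) = -2 + (353 - 1*676504/153) = -2 + (353 - 676504/153) = -2 - 622495/153 = -622801/153)
Z(111) - 1*29627 = -622801/153 - 1*29627 = -622801/153 - 29627 = -5155732/153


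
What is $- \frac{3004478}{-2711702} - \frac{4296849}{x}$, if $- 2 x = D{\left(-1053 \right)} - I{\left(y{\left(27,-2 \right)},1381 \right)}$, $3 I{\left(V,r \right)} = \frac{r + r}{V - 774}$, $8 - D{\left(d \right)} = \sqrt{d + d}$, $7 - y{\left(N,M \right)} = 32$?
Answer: $\frac{306365967628551667175}{8529338929978349} + \frac{222192128574369 i \sqrt{26}}{6290764199} \approx 35919.0 + 1.801 \cdot 10^{5} i$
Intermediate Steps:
$y{\left(N,M \right)} = -25$ ($y{\left(N,M \right)} = 7 - 32 = -25$)
$D{\left(d \right)} = 8 - \sqrt{2} \sqrt{d}$ ($D{\left(d \right)} = 8 - \sqrt{d + d} = 8 - \sqrt{2 d} = 8 - \sqrt{2} \sqrt{d}$)
$I{\left(V,r \right)} = \frac{2 r}{3 \left(-774 + V\right)}$ ($I{\left(V,r \right)} = \frac{\left(r + r\right) \frac{1}{V - 774}}{3} = \frac{2 r \frac{1}{V - 774}}{3} = \frac{2 r \frac{1}{-774 + V}}{3} = \frac{2 r}{3 \left(-774 + V\right)}$)
$x = - \frac{10969}{2397} + \frac{9 i \sqrt{26}}{2}$ ($x = - \frac{\left(8 - \sqrt{2} \sqrt{-1053}\right) - \frac{2}{3} \cdot 1381 \frac{1}{-774 - 25}}{2} = - \frac{\left(8 - \sqrt{2} \cdot 9 i \sqrt{13}\right) - \frac{2}{3} \cdot 1381 \frac{1}{-799}}{2} = - \frac{\left(8 - 9 i \sqrt{26}\right) - \frac{2}{3} \cdot 1381 \left(- \frac{1}{799}\right)}{2} = - \frac{\left(8 - 9 i \sqrt{26}\right) - - \frac{2762}{2397}}{2} = - \frac{\left(8 - 9 i \sqrt{26}\right) + \frac{2762}{2397}}{2} = - \frac{\frac{21938}{2397} - 9 i \sqrt{26}}{2} = - \frac{10969}{2397} + \frac{9 i \sqrt{26}}{2} \approx -4.5761 + 22.946 i$)
$- \frac{3004478}{-2711702} - \frac{4296849}{x} = - \frac{3004478}{-2711702} - \frac{4296849}{- \frac{10969}{2397} + \frac{9 i \sqrt{26}}{2}} = \left(-3004478\right) \left(- \frac{1}{2711702}\right) - \frac{4296849}{- \frac{10969}{2397} + \frac{9 i \sqrt{26}}{2}} = \frac{1502239}{1355851} - \frac{4296849}{- \frac{10969}{2397} + \frac{9 i \sqrt{26}}{2}}$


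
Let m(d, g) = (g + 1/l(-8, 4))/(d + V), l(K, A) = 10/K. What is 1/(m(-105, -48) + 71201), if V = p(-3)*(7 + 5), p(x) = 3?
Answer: 345/24564589 ≈ 1.4045e-5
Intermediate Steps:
V = 36 (V = 3*(7 + 5) = 3*12 = 36)
m(d, g) = (-⅘ + g)/(36 + d) (m(d, g) = (g + 1/(10/(-8)))/(d + 36) = (g + 1/(10*(-⅛)))/(36 + d) = (g + 1/(-5/4))/(36 + d) = (g - ⅘)/(36 + d) = (-⅘ + g)/(36 + d))
1/(m(-105, -48) + 71201) = 1/((-⅘ - 48)/(36 - 105) + 71201) = 1/(-244/5/(-69) + 71201) = 1/(-1/69*(-244/5) + 71201) = 1/(244/345 + 71201) = 1/(24564589/345) = 345/24564589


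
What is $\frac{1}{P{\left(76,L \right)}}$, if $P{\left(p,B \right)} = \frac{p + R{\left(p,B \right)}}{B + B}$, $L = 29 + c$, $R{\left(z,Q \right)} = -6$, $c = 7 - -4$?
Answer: $\frac{8}{7} \approx 1.1429$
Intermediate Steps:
$c = 11$ ($c = 7 + 4 = 11$)
$L = 40$ ($L = 29 + 11 = 40$)
$P{\left(p,B \right)} = \frac{-6 + p}{2 B}$ ($P{\left(p,B \right)} = \frac{p - 6}{B + B} = \frac{-6 + p}{2 B}$)
$\frac{1}{P{\left(76,L \right)}} = \frac{1}{\frac{1}{2} \cdot \frac{1}{40} \left(-6 + 76\right)} = \frac{1}{\frac{1}{2} \cdot \frac{1}{40} \cdot 70} = \frac{1}{\frac{7}{8}} = \frac{8}{7}$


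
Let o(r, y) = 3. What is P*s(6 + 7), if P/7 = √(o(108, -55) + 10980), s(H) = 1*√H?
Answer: 7*√142779 ≈ 2645.0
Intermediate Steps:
s(H) = √H
P = 7*√10983 (P = 7*√(3 + 10980) = 7*√10983 ≈ 733.60)
P*s(6 + 7) = (7*√10983)*√(6 + 7) = (7*√10983)*√13 = 7*√142779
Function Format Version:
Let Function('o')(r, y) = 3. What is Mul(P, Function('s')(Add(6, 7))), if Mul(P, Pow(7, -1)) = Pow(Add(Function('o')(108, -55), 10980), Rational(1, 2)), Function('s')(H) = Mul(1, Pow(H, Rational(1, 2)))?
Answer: Mul(7, Pow(142779, Rational(1, 2))) ≈ 2645.0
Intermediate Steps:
Function('s')(H) = Pow(H, Rational(1, 2))
P = Mul(7, Pow(10983, Rational(1, 2))) (P = Mul(7, Pow(Add(3, 10980), Rational(1, 2))) = Mul(7, Pow(10983, Rational(1, 2))) ≈ 733.60)
Mul(P, Function('s')(Add(6, 7))) = Mul(Mul(7, Pow(10983, Rational(1, 2))), Pow(Add(6, 7), Rational(1, 2))) = Mul(Mul(7, Pow(10983, Rational(1, 2))), Pow(13, Rational(1, 2))) = Mul(7, Pow(142779, Rational(1, 2)))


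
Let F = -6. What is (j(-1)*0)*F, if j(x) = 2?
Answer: 0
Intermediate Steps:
(j(-1)*0)*F = (2*0)*(-6) = 0*(-6) = 0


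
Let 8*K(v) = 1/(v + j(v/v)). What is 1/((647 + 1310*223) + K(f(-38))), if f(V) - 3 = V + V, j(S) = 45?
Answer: 224/65582047 ≈ 3.4156e-6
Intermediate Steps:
f(V) = 3 + 2*V (f(V) = 3 + (V + V) = 3 + 2*V)
K(v) = 1/(8*(45 + v)) (K(v) = 1/(8*(v + 45)) = 1/(8*(45 + v)))
1/((647 + 1310*223) + K(f(-38))) = 1/((647 + 1310*223) + 1/(8*(45 + (3 + 2*(-38))))) = 1/((647 + 292130) + 1/(8*(45 + (3 - 76)))) = 1/(292777 + 1/(8*(45 - 73))) = 1/(292777 + (1/8)/(-28)) = 1/(292777 + (1/8)*(-1/28)) = 1/(292777 - 1/224) = 1/(65582047/224) = 224/65582047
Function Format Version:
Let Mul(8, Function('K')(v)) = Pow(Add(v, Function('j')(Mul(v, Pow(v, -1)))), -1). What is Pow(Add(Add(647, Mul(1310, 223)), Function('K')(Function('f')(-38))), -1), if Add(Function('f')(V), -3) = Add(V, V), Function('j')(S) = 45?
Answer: Rational(224, 65582047) ≈ 3.4156e-6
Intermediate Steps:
Function('f')(V) = Add(3, Mul(2, V)) (Function('f')(V) = Add(3, Add(V, V)) = Add(3, Mul(2, V)))
Function('K')(v) = Mul(Rational(1, 8), Pow(Add(45, v), -1)) (Function('K')(v) = Mul(Rational(1, 8), Pow(Add(v, 45), -1)) = Mul(Rational(1, 8), Pow(Add(45, v), -1)))
Pow(Add(Add(647, Mul(1310, 223)), Function('K')(Function('f')(-38))), -1) = Pow(Add(Add(647, Mul(1310, 223)), Mul(Rational(1, 8), Pow(Add(45, Add(3, Mul(2, -38))), -1))), -1) = Pow(Add(Add(647, 292130), Mul(Rational(1, 8), Pow(Add(45, Add(3, -76)), -1))), -1) = Pow(Add(292777, Mul(Rational(1, 8), Pow(Add(45, -73), -1))), -1) = Pow(Add(292777, Mul(Rational(1, 8), Pow(-28, -1))), -1) = Pow(Add(292777, Mul(Rational(1, 8), Rational(-1, 28))), -1) = Pow(Add(292777, Rational(-1, 224)), -1) = Pow(Rational(65582047, 224), -1) = Rational(224, 65582047)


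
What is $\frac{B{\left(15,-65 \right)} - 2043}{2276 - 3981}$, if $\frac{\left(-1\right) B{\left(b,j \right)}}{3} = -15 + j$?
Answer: $\frac{1803}{1705} \approx 1.0575$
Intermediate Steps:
$B{\left(b,j \right)} = 45 - 3 j$ ($B{\left(b,j \right)} = - 3 \left(-15 + j\right) = 45 - 3 j$)
$\frac{B{\left(15,-65 \right)} - 2043}{2276 - 3981} = \frac{\left(45 - -195\right) - 2043}{2276 - 3981} = \frac{\left(45 + 195\right) - 2043}{-1705} = \left(240 - 2043\right) \left(- \frac{1}{1705}\right) = \left(-1803\right) \left(- \frac{1}{1705}\right) = \frac{1803}{1705}$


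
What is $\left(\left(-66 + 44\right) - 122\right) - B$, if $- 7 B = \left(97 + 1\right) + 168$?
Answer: $-106$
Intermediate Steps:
$B = -38$ ($B = - \frac{\left(97 + 1\right) + 168}{7} = - \frac{98 + 168}{7} = \left(- \frac{1}{7}\right) 266 = -38$)
$\left(\left(-66 + 44\right) - 122\right) - B = \left(\left(-66 + 44\right) - 122\right) - -38 = \left(-22 - 122\right) + 38 = -144 + 38 = -106$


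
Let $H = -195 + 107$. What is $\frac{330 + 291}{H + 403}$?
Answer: $\frac{69}{35} \approx 1.9714$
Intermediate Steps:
$H = -88$
$\frac{330 + 291}{H + 403} = \frac{330 + 291}{-88 + 403} = \frac{621}{315} = 621 \cdot \frac{1}{315} = \frac{69}{35}$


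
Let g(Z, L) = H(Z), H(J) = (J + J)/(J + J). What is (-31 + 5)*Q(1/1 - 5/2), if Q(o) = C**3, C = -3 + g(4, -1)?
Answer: 208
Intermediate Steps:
H(J) = 1 (H(J) = (2*J)/((2*J)) = (2*J)*(1/(2*J)) = 1)
g(Z, L) = 1
C = -2 (C = -3 + 1 = -2)
Q(o) = -8 (Q(o) = (-2)**3 = -8)
(-31 + 5)*Q(1/1 - 5/2) = (-31 + 5)*(-8) = -26*(-8) = 208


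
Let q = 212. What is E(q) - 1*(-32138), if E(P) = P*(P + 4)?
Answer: 77930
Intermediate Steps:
E(P) = P*(4 + P)
E(q) - 1*(-32138) = 212*(4 + 212) - 1*(-32138) = 212*216 + 32138 = 45792 + 32138 = 77930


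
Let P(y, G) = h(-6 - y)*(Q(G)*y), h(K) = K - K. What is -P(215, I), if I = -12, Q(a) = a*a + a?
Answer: 0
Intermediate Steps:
h(K) = 0
Q(a) = a + a² (Q(a) = a² + a = a + a²)
P(y, G) = 0 (P(y, G) = 0*((G*(1 + G))*y) = 0*(G*y*(1 + G)) = 0)
-P(215, I) = -1*0 = 0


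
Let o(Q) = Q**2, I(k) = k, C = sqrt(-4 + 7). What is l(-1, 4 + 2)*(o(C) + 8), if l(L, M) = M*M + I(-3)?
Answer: 363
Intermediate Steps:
C = sqrt(3) ≈ 1.7320
l(L, M) = -3 + M**2 (l(L, M) = M*M - 3 = M**2 - 3 = -3 + M**2)
l(-1, 4 + 2)*(o(C) + 8) = (-3 + (4 + 2)**2)*((sqrt(3))**2 + 8) = (-3 + 6**2)*(3 + 8) = (-3 + 36)*11 = 33*11 = 363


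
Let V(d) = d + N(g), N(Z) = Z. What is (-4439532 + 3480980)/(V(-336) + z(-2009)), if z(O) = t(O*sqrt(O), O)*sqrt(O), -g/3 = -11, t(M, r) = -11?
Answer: 145220628/167449 - 36904252*I*sqrt(41)/167449 ≈ 867.25 - 1411.2*I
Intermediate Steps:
g = 33 (g = -3*(-11) = 33)
z(O) = -11*sqrt(O)
V(d) = 33 + d (V(d) = d + 33 = 33 + d)
(-4439532 + 3480980)/(V(-336) + z(-2009)) = (-4439532 + 3480980)/((33 - 336) - 77*I*sqrt(41)) = -958552/(-303 - 77*I*sqrt(41))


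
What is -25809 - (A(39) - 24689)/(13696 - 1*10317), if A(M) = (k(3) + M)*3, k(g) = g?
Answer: -87184048/3379 ≈ -25802.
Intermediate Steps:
A(M) = 9 + 3*M (A(M) = (3 + M)*3 = 9 + 3*M)
-25809 - (A(39) - 24689)/(13696 - 1*10317) = -25809 - ((9 + 3*39) - 24689)/(13696 - 1*10317) = -25809 - ((9 + 117) - 24689)/(13696 - 10317) = -25809 - (126 - 24689)/3379 = -25809 - (-24563)/3379 = -25809 - 1*(-24563/3379) = -25809 + 24563/3379 = -87184048/3379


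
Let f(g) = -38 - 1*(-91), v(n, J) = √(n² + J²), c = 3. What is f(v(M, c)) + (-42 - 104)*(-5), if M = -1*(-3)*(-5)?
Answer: 783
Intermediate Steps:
M = -15 (M = 3*(-5) = -15)
v(n, J) = √(J² + n²)
f(g) = 53 (f(g) = -38 + 91 = 53)
f(v(M, c)) + (-42 - 104)*(-5) = 53 + (-42 - 104)*(-5) = 53 - 146*(-5) = 53 + 730 = 783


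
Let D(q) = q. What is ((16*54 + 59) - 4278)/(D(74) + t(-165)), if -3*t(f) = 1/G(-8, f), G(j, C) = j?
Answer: -80520/1777 ≈ -45.312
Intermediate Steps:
t(f) = 1/24 (t(f) = -1/3/(-8) = -1/3*(-1/8) = 1/24)
((16*54 + 59) - 4278)/(D(74) + t(-165)) = ((16*54 + 59) - 4278)/(74 + 1/24) = ((864 + 59) - 4278)/(1777/24) = (923 - 4278)*(24/1777) = -3355*24/1777 = -80520/1777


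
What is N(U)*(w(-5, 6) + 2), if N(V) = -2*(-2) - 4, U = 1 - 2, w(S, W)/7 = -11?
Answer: 0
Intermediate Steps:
w(S, W) = -77 (w(S, W) = 7*(-11) = -77)
U = -1
N(V) = 0 (N(V) = 4 - 4 = 0)
N(U)*(w(-5, 6) + 2) = 0*(-77 + 2) = 0*(-75) = 0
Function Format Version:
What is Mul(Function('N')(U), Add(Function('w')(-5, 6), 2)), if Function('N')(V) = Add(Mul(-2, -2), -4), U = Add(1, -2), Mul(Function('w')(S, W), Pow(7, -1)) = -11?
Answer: 0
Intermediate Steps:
Function('w')(S, W) = -77 (Function('w')(S, W) = Mul(7, -11) = -77)
U = -1
Function('N')(V) = 0 (Function('N')(V) = Add(4, -4) = 0)
Mul(Function('N')(U), Add(Function('w')(-5, 6), 2)) = Mul(0, Add(-77, 2)) = Mul(0, -75) = 0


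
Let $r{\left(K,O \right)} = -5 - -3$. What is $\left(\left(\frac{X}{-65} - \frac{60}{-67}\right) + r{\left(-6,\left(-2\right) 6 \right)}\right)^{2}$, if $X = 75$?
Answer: $\frac{3869089}{758641} \approx 5.1$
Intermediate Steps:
$r{\left(K,O \right)} = -2$ ($r{\left(K,O \right)} = -5 + 3 = -2$)
$\left(\left(\frac{X}{-65} - \frac{60}{-67}\right) + r{\left(-6,\left(-2\right) 6 \right)}\right)^{2} = \left(\left(\frac{75}{-65} - \frac{60}{-67}\right) - 2\right)^{2} = \left(\left(75 \left(- \frac{1}{65}\right) - - \frac{60}{67}\right) - 2\right)^{2} = \left(\left(- \frac{15}{13} + \frac{60}{67}\right) - 2\right)^{2} = \left(- \frac{225}{871} - 2\right)^{2} = \left(- \frac{1967}{871}\right)^{2} = \frac{3869089}{758641}$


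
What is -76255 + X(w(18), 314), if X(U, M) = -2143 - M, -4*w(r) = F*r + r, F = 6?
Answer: -78712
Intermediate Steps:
w(r) = -7*r/4 (w(r) = -(6*r + r)/4 = -7*r/4)
-76255 + X(w(18), 314) = -76255 + (-2143 - 1*314) = -76255 + (-2143 - 314) = -76255 - 2457 = -78712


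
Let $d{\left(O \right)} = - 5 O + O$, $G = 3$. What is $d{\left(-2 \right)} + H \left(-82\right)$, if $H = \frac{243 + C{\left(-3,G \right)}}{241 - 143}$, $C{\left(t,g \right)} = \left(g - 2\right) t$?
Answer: $- \frac{9448}{49} \approx -192.82$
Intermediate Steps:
$C{\left(t,g \right)} = t \left(-2 + g\right)$ ($C{\left(t,g \right)} = \left(-2 + g\right) t = t \left(-2 + g\right)$)
$d{\left(O \right)} = - 4 O$
$H = \frac{120}{49}$ ($H = \frac{243 - 3 \left(-2 + 3\right)}{241 - 143} = \frac{243 - 3}{98} = \left(243 - 3\right) \frac{1}{98} = 240 \cdot \frac{1}{98} = \frac{120}{49} \approx 2.449$)
$d{\left(-2 \right)} + H \left(-82\right) = \left(-4\right) \left(-2\right) + \frac{120}{49} \left(-82\right) = 8 - \frac{9840}{49} = - \frac{9448}{49}$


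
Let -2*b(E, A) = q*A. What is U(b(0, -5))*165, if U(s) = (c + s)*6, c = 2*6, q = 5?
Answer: 24255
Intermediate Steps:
c = 12
b(E, A) = -5*A/2
U(s) = 72 + 6*s (U(s) = (12 + s)*6 = 72 + 6*s)
U(b(0, -5))*165 = (72 + 6*(-5/2*(-5)))*165 = (72 + 6*(25/2))*165 = (72 + 75)*165 = 147*165 = 24255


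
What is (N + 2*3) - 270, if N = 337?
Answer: 73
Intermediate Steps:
(N + 2*3) - 270 = (337 + 2*3) - 270 = (337 + 6) - 270 = 343 - 270 = 73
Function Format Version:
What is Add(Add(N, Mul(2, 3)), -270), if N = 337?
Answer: 73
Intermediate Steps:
Add(Add(N, Mul(2, 3)), -270) = Add(Add(337, Mul(2, 3)), -270) = Add(Add(337, 6), -270) = Add(343, -270) = 73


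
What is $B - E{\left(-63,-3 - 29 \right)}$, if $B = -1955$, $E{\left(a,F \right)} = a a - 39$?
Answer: $-5885$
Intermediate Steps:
$E{\left(a,F \right)} = -39 + a^{2}$ ($E{\left(a,F \right)} = a^{2} - 39 = -39 + a^{2}$)
$B - E{\left(-63,-3 - 29 \right)} = -1955 - \left(-39 + \left(-63\right)^{2}\right) = -1955 - \left(-39 + 3969\right) = -1955 - 3930 = -5885$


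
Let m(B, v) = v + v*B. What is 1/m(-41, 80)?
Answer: -1/3200 ≈ -0.00031250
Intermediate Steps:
m(B, v) = v + B*v
1/m(-41, 80) = 1/(80*(1 - 41)) = 1/(80*(-40)) = 1/(-3200) = -1/3200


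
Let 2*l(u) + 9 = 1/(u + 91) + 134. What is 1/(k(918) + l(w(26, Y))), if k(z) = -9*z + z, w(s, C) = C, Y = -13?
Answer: -156/1135913 ≈ -0.00013733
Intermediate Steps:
k(z) = -8*z
l(u) = 125/2 + 1/(2*(91 + u)) (l(u) = -9/2 + (1/(u + 91) + 134)/2 = -9/2 + (1/(91 + u) + 134)/2 = -9/2 + (134 + 1/(91 + u))/2 = -9/2 + (67 + 1/(2*(91 + u))) = 125/2 + 1/(2*(91 + u)))
1/(k(918) + l(w(26, Y))) = 1/(-8*918 + (11376 + 125*(-13))/(2*(91 - 13))) = 1/(-7344 + (1/2)*(11376 - 1625)/78) = 1/(-7344 + (1/2)*(1/78)*9751) = 1/(-7344 + 9751/156) = 1/(-1135913/156) = -156/1135913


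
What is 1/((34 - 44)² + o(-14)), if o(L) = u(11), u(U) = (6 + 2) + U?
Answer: 1/119 ≈ 0.0084034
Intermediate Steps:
u(U) = 8 + U
o(L) = 19 (o(L) = 8 + 11 = 19)
1/((34 - 44)² + o(-14)) = 1/((34 - 44)² + 19) = 1/((-10)² + 19) = 1/(100 + 19) = 1/119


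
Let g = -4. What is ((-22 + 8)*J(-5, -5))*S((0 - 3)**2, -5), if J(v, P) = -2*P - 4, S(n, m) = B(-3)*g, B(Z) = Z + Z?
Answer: -2016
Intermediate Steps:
B(Z) = 2*Z
S(n, m) = 24 (S(n, m) = (2*(-3))*(-4) = -6*(-4) = 24)
J(v, P) = -4 - 2*P
((-22 + 8)*J(-5, -5))*S((0 - 3)**2, -5) = ((-22 + 8)*(-4 - 2*(-5)))*24 = -14*(-4 + 10)*24 = -14*6*24 = -84*24 = -2016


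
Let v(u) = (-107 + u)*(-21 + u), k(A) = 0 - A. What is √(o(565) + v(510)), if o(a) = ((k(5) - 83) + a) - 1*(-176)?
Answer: 2*√49430 ≈ 444.66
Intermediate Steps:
k(A) = -A
o(a) = 88 + a (o(a) = ((-1*5 - 83) + a) - 1*(-176) = ((-5 - 83) + a) + 176 = (-88 + a) + 176 = 88 + a)
√(o(565) + v(510)) = √((88 + 565) + (2247 + 510² - 128*510)) = √(653 + (2247 + 260100 - 65280)) = √(653 + 197067) = √197720 = 2*√49430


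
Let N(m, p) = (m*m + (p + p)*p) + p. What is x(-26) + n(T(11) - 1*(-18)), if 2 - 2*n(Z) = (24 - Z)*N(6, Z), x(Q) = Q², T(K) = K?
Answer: 10089/2 ≈ 5044.5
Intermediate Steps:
N(m, p) = p + m² + 2*p² (N(m, p) = (m² + (2*p)*p) + p = (m² + 2*p²) + p = p + m² + 2*p²)
n(Z) = 1 - (24 - Z)*(36 + Z + 2*Z²)/2 (n(Z) = 1 - (24 - Z)*(Z + 6² + 2*Z²)/2 = 1 - (24 - Z)*(Z + 36 + 2*Z²)/2 = 1 - (24 - Z)*(36 + Z + 2*Z²)/2)
x(-26) + n(T(11) - 1*(-18)) = (-26)² + (-431 + (11 - 1*(-18))³ + 6*(11 - 1*(-18)) - 47*(11 - 1*(-18))²/2) = 676 + (-431 + (11 + 18)³ + 6*(11 + 18) - 47*(11 + 18)²/2) = 676 + (-431 + 29³ + 6*29 - 47/2*29²) = 676 + (-431 + 24389 + 174 - 47/2*841) = 676 + (-431 + 24389 + 174 - 39527/2) = 676 + 8737/2 = 10089/2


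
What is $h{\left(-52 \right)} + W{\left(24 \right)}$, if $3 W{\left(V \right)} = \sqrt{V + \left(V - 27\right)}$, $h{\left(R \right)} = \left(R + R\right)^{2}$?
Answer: $10816 + \frac{\sqrt{21}}{3} \approx 10818.0$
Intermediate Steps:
$h{\left(R \right)} = 4 R^{2}$ ($h{\left(R \right)} = \left(2 R\right)^{2} = 4 R^{2}$)
$W{\left(V \right)} = \frac{\sqrt{-27 + 2 V}}{3}$ ($W{\left(V \right)} = \frac{\sqrt{V + \left(V - 27\right)}}{3} = \frac{\sqrt{V + \left(-27 + V\right)}}{3} = \frac{\sqrt{-27 + 2 V}}{3}$)
$h{\left(-52 \right)} + W{\left(24 \right)} = 4 \left(-52\right)^{2} + \frac{\sqrt{-27 + 2 \cdot 24}}{3} = 4 \cdot 2704 + \frac{\sqrt{-27 + 48}}{3} = 10816 + \frac{\sqrt{21}}{3}$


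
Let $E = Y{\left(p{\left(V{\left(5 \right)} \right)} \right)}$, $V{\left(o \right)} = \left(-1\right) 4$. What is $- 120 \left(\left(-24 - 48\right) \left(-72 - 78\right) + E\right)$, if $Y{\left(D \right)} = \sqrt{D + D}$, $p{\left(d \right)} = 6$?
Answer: $-1296000 - 240 \sqrt{3} \approx -1.2964 \cdot 10^{6}$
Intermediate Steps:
$V{\left(o \right)} = -4$
$Y{\left(D \right)} = \sqrt{2} \sqrt{D}$ ($Y{\left(D \right)} = \sqrt{2 D} = \sqrt{2} \sqrt{D}$)
$E = 2 \sqrt{3}$ ($E = \sqrt{2} \sqrt{6} = 2 \sqrt{3} \approx 3.4641$)
$- 120 \left(\left(-24 - 48\right) \left(-72 - 78\right) + E\right) = - 120 \left(\left(-24 - 48\right) \left(-72 - 78\right) + 2 \sqrt{3}\right) = - 120 \left(\left(-72\right) \left(-150\right) + 2 \sqrt{3}\right) = - 120 \left(10800 + 2 \sqrt{3}\right) = -1296000 - 240 \sqrt{3}$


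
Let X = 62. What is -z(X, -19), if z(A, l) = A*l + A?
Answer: 1116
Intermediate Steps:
z(A, l) = A + A*l
-z(X, -19) = -62*(1 - 19) = -62*(-18) = -1*(-1116) = 1116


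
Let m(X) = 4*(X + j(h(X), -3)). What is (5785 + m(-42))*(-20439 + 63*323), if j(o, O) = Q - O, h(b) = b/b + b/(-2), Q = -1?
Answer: -506250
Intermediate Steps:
h(b) = 1 - b/2 (h(b) = 1 + b*(-1/2) = 1 - b/2)
j(o, O) = -1 - O
m(X) = 8 + 4*X (m(X) = 4*(X + (-1 - 1*(-3))) = 4*(X + (-1 + 3)) = 4*(X + 2) = 4*(2 + X) = 8 + 4*X)
(5785 + m(-42))*(-20439 + 63*323) = (5785 + (8 + 4*(-42)))*(-20439 + 63*323) = (5785 + (8 - 168))*(-20439 + 20349) = (5785 - 160)*(-90) = 5625*(-90) = -506250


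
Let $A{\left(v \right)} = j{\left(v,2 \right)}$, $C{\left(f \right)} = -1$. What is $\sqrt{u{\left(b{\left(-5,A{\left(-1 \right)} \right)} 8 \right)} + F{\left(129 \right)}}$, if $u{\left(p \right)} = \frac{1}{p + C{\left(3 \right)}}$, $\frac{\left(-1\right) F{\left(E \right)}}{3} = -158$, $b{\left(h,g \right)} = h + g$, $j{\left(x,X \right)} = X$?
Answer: $\frac{17 \sqrt{41}}{5} \approx 21.771$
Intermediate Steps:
$A{\left(v \right)} = 2$
$b{\left(h,g \right)} = g + h$
$F{\left(E \right)} = 474$ ($F{\left(E \right)} = \left(-3\right) \left(-158\right) = 474$)
$u{\left(p \right)} = \frac{1}{-1 + p}$ ($u{\left(p \right)} = \frac{1}{p - 1} = \frac{1}{-1 + p}$)
$\sqrt{u{\left(b{\left(-5,A{\left(-1 \right)} \right)} 8 \right)} + F{\left(129 \right)}} = \sqrt{\frac{1}{-1 + \left(2 - 5\right) 8} + 474} = \sqrt{\frac{1}{-1 - 24} + 474} = \sqrt{\frac{1}{-25} + 474} = \sqrt{- \frac{1}{25} + 474} = \sqrt{\frac{11849}{25}} = \frac{17 \sqrt{41}}{5}$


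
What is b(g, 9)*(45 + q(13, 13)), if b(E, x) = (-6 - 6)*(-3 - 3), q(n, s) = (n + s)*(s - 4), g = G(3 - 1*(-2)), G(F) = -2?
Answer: 20088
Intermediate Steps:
g = -2
q(n, s) = (-4 + s)*(n + s) (q(n, s) = (n + s)*(-4 + s) = (-4 + s)*(n + s))
b(E, x) = 72 (b(E, x) = -12*(-6) = 72)
b(g, 9)*(45 + q(13, 13)) = 72*(45 + (13**2 - 4*13 - 4*13 + 13*13)) = 72*(45 + (169 - 52 - 52 + 169)) = 72*(45 + 234) = 72*279 = 20088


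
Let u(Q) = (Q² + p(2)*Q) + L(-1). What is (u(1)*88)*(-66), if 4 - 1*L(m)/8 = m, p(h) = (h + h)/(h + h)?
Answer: -243936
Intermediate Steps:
p(h) = 1 (p(h) = (2*h)/((2*h)) = (2*h)*(1/(2*h)) = 1)
L(m) = 32 - 8*m
u(Q) = 40 + Q + Q² (u(Q) = (Q² + 1*Q) + (32 - 8*(-1)) = (Q² + Q) + (32 + 8) = (Q + Q²) + 40 = 40 + Q + Q²)
(u(1)*88)*(-66) = ((40 + 1 + 1²)*88)*(-66) = ((40 + 1 + 1)*88)*(-66) = (42*88)*(-66) = 3696*(-66) = -243936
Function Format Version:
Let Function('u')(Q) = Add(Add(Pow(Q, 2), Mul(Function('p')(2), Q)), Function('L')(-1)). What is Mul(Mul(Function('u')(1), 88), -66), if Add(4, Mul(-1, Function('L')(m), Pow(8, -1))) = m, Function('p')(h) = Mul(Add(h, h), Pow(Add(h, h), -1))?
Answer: -243936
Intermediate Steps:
Function('p')(h) = 1 (Function('p')(h) = Mul(Mul(2, h), Pow(Mul(2, h), -1)) = Mul(Mul(2, h), Mul(Rational(1, 2), Pow(h, -1))) = 1)
Function('L')(m) = Add(32, Mul(-8, m))
Function('u')(Q) = Add(40, Q, Pow(Q, 2)) (Function('u')(Q) = Add(Add(Pow(Q, 2), Mul(1, Q)), Add(32, Mul(-8, -1))) = Add(Add(Pow(Q, 2), Q), Add(32, 8)) = Add(Add(Q, Pow(Q, 2)), 40) = Add(40, Q, Pow(Q, 2)))
Mul(Mul(Function('u')(1), 88), -66) = Mul(Mul(Add(40, 1, Pow(1, 2)), 88), -66) = Mul(Mul(Add(40, 1, 1), 88), -66) = Mul(Mul(42, 88), -66) = Mul(3696, -66) = -243936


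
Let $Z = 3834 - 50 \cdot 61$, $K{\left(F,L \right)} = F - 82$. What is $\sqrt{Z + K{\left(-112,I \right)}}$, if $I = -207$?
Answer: $\sqrt{590} \approx 24.29$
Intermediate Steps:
$K{\left(F,L \right)} = -82 + F$
$Z = 784$ ($Z = 3834 - 3050 = 784$)
$\sqrt{Z + K{\left(-112,I \right)}} = \sqrt{784 - 194} = \sqrt{590}$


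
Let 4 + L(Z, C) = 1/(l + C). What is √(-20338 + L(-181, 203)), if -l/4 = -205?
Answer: I*√21288491895/1023 ≈ 142.63*I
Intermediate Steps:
l = 820 (l = -4*(-205) = 820)
L(Z, C) = -4 + 1/(820 + C)
√(-20338 + L(-181, 203)) = √(-20338 + (-3279 - 4*203)/(820 + 203)) = √(-20338 + (-3279 - 812)/1023) = √(-20338 + (1/1023)*(-4091)) = √(-20338 - 4091/1023) = √(-20809865/1023) = I*√21288491895/1023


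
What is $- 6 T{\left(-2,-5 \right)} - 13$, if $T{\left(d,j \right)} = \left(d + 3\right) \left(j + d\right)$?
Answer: $29$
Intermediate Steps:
$T{\left(d,j \right)} = \left(3 + d\right) \left(d + j\right)$
$- 6 T{\left(-2,-5 \right)} - 13 = - 6 \left(\left(-2\right)^{2} + 3 \left(-2\right) + 3 \left(-5\right) - -10\right) - 13 = - 6 \left(4 - 6 - 15 + 10\right) - 13 = \left(-6\right) \left(-7\right) - 13 = 42 - 13 = 29$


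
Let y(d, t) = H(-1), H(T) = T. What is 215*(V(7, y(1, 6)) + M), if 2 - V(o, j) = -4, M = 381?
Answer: 83205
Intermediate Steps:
y(d, t) = -1
V(o, j) = 6 (V(o, j) = 2 - 1*(-4) = 2 + 4 = 6)
215*(V(7, y(1, 6)) + M) = 215*(6 + 381) = 215*387 = 83205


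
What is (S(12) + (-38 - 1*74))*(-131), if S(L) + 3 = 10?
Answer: 13755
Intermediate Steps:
S(L) = 7 (S(L) = -3 + 10 = 7)
(S(12) + (-38 - 1*74))*(-131) = (7 + (-38 - 1*74))*(-131) = (7 + (-38 - 74))*(-131) = (7 - 112)*(-131) = -105*(-131) = 13755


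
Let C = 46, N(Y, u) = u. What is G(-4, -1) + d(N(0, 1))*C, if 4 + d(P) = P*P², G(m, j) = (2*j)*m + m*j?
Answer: -126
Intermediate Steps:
G(m, j) = 3*j*m (G(m, j) = 2*j*m + j*m = 3*j*m)
d(P) = -4 + P³ (d(P) = -4 + P*P² = -4 + P³)
G(-4, -1) + d(N(0, 1))*C = 3*(-1)*(-4) + (-4 + 1³)*46 = 12 + (-4 + 1)*46 = 12 - 3*46 = 12 - 138 = -126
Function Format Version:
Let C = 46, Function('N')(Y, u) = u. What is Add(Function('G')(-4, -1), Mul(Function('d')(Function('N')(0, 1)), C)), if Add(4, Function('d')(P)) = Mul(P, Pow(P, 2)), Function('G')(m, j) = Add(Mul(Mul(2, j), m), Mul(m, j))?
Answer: -126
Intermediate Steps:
Function('G')(m, j) = Mul(3, j, m) (Function('G')(m, j) = Add(Mul(2, j, m), Mul(j, m)) = Mul(3, j, m))
Function('d')(P) = Add(-4, Pow(P, 3)) (Function('d')(P) = Add(-4, Mul(P, Pow(P, 2))) = Add(-4, Pow(P, 3)))
Add(Function('G')(-4, -1), Mul(Function('d')(Function('N')(0, 1)), C)) = Add(Mul(3, -1, -4), Mul(Add(-4, Pow(1, 3)), 46)) = Add(12, Mul(Add(-4, 1), 46)) = Add(12, Mul(-3, 46)) = Add(12, -138) = -126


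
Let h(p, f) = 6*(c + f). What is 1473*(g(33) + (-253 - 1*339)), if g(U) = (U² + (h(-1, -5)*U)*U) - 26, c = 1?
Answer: -37804545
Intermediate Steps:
h(p, f) = 6 + 6*f (h(p, f) = 6*(1 + f) = 6 + 6*f)
g(U) = -26 - 23*U² (g(U) = (U² + ((6 + 6*(-5))*U)*U) - 26 = (U² + ((6 - 30)*U)*U) - 26 = (U² + (-24*U)*U) - 26 = (U² - 24*U²) - 26 = -23*U² - 26 = -26 - 23*U²)
1473*(g(33) + (-253 - 1*339)) = 1473*((-26 - 23*33²) + (-253 - 1*339)) = 1473*((-26 - 23*1089) + (-253 - 339)) = 1473*((-26 - 25047) - 592) = 1473*(-25073 - 592) = 1473*(-25665) = -37804545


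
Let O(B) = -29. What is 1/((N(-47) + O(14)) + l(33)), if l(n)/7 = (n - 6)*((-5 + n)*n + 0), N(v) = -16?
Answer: 1/174591 ≈ 5.7277e-6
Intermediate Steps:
l(n) = 7*n*(-6 + n)*(-5 + n) (l(n) = 7*((n - 6)*((-5 + n)*n + 0)) = 7*((-6 + n)*(n*(-5 + n) + 0)) = 7*((-6 + n)*(n*(-5 + n))) = 7*(n*(-6 + n)*(-5 + n)) = 7*n*(-6 + n)*(-5 + n))
1/((N(-47) + O(14)) + l(33)) = 1/((-16 - 29) + 7*33*(30 + 33² - 11*33)) = 1/(-45 + 7*33*(30 + 1089 - 363)) = 1/(-45 + 7*33*756) = 1/(-45 + 174636) = 1/174591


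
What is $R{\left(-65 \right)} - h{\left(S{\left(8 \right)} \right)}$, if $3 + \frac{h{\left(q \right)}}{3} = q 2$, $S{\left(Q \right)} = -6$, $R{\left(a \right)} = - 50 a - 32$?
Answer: $3263$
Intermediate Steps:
$R{\left(a \right)} = -32 - 50 a$
$h{\left(q \right)} = -9 + 6 q$ ($h{\left(q \right)} = -9 + 3 q 2 = -9 + 3 \cdot 2 q = -9 + 6 q$)
$R{\left(-65 \right)} - h{\left(S{\left(8 \right)} \right)} = \left(-32 - -3250\right) - \left(-9 + 6 \left(-6\right)\right) = \left(-32 + 3250\right) - \left(-9 - 36\right) = 3218 - -45 = 3218 + 45 = 3263$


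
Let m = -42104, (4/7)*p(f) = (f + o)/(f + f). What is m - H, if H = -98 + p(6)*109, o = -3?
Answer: -672859/16 ≈ -42054.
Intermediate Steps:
p(f) = 7*(-3 + f)/(8*f) (p(f) = 7*((f - 3)/(f + f))/4 = 7*((-3 + f)/((2*f)))/4 = 7*((-3 + f)*(1/(2*f)))/4 = 7*((-3 + f)/(2*f))/4 = 7*(-3 + f)/(8*f))
H = -805/16 (H = -98 + ((7/8)*(-3 + 6)/6)*109 = -98 + ((7/8)*(1/6)*3)*109 = -98 + (7/16)*109 = -98 + 763/16 = -805/16 ≈ -50.313)
m - H = -42104 - 1*(-805/16) = -42104 + 805/16 = -672859/16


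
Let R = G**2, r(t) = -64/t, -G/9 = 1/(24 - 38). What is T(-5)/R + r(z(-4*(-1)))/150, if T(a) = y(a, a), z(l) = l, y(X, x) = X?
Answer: -24716/2025 ≈ -12.205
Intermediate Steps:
G = 9/14 (G = -9/(24 - 38) = -9/(-14) = -9*(-1/14) = 9/14 ≈ 0.64286)
T(a) = a
R = 81/196 (R = (9/14)**2 = 81/196 ≈ 0.41327)
T(-5)/R + r(z(-4*(-1)))/150 = -5/81/196 - 64/((-4*(-1)))/150 = -5*196/81 - 64/4*(1/150) = -980/81 - 64*1/4*(1/150) = -980/81 - 16*1/150 = -980/81 - 8/75 = -24716/2025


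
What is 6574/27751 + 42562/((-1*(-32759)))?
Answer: 1396495728/909095009 ≈ 1.5361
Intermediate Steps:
6574/27751 + 42562/((-1*(-32759))) = 6574*(1/27751) + 42562/32759 = 6574/27751 + 42562*(1/32759) = 6574/27751 + 42562/32759 = 1396495728/909095009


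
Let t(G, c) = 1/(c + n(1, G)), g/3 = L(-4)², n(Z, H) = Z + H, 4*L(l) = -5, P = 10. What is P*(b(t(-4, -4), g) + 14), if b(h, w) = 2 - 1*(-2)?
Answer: 180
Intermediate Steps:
L(l) = -5/4 (L(l) = (¼)*(-5) = -5/4)
n(Z, H) = H + Z
g = 75/16 (g = 3*(-5/4)² = 3*(25/16) = 75/16 ≈ 4.6875)
t(G, c) = 1/(1 + G + c) (t(G, c) = 1/(c + (G + 1)) = 1/(c + (1 + G)) = 1/(1 + G + c))
b(h, w) = 4 (b(h, w) = 2 + 2 = 4)
P*(b(t(-4, -4), g) + 14) = 10*(4 + 14) = 10*18 = 180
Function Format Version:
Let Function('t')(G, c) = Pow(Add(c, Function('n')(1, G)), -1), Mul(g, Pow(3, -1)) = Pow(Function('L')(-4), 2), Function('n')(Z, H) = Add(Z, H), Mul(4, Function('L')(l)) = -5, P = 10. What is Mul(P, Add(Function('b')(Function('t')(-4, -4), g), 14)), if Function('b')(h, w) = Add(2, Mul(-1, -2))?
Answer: 180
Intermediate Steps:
Function('L')(l) = Rational(-5, 4) (Function('L')(l) = Mul(Rational(1, 4), -5) = Rational(-5, 4))
Function('n')(Z, H) = Add(H, Z)
g = Rational(75, 16) (g = Mul(3, Pow(Rational(-5, 4), 2)) = Mul(3, Rational(25, 16)) = Rational(75, 16) ≈ 4.6875)
Function('t')(G, c) = Pow(Add(1, G, c), -1) (Function('t')(G, c) = Pow(Add(c, Add(G, 1)), -1) = Pow(Add(c, Add(1, G)), -1) = Pow(Add(1, G, c), -1))
Function('b')(h, w) = 4 (Function('b')(h, w) = Add(2, 2) = 4)
Mul(P, Add(Function('b')(Function('t')(-4, -4), g), 14)) = Mul(10, Add(4, 14)) = Mul(10, 18) = 180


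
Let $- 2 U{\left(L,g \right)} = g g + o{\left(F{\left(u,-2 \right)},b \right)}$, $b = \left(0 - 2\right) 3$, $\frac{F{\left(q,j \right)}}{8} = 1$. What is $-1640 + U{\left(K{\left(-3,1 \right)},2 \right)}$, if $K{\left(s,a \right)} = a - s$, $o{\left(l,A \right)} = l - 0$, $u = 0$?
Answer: $-1646$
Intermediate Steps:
$F{\left(q,j \right)} = 8$ ($F{\left(q,j \right)} = 8 \cdot 1 = 8$)
$b = -6$ ($b = \left(-2\right) 3 = -6$)
$o{\left(l,A \right)} = l$ ($o{\left(l,A \right)} = l + 0 = l$)
$U{\left(L,g \right)} = -4 - \frac{g^{2}}{2}$ ($U{\left(L,g \right)} = - \frac{g g + 8}{2} = - \frac{g^{2} + 8}{2} = - \frac{8 + g^{2}}{2} = -4 - \frac{g^{2}}{2}$)
$-1640 + U{\left(K{\left(-3,1 \right)},2 \right)} = -1640 - \left(4 + \frac{2^{2}}{2}\right) = -1640 - 6 = -1646$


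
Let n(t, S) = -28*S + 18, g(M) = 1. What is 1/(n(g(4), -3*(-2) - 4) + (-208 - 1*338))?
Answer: -1/584 ≈ -0.0017123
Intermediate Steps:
n(t, S) = 18 - 28*S
1/(n(g(4), -3*(-2) - 4) + (-208 - 1*338)) = 1/((18 - 28*(-3*(-2) - 4)) + (-208 - 1*338)) = 1/((18 - 28*(6 - 4)) + (-208 - 338)) = 1/((18 - 28*2) - 546) = 1/((18 - 56) - 546) = 1/(-38 - 546) = 1/(-584) = -1/584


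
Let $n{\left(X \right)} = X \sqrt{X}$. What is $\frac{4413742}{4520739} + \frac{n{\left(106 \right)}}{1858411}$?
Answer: $\frac{4413742}{4520739} + \frac{106 \sqrt{106}}{1858411} \approx 0.97692$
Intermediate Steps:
$n{\left(X \right)} = X^{\frac{3}{2}}$
$\frac{4413742}{4520739} + \frac{n{\left(106 \right)}}{1858411} = \frac{4413742}{4520739} + \frac{106^{\frac{3}{2}}}{1858411} = 4413742 \cdot \frac{1}{4520739} + 106 \sqrt{106} \cdot \frac{1}{1858411} = \frac{4413742}{4520739} + \frac{106 \sqrt{106}}{1858411}$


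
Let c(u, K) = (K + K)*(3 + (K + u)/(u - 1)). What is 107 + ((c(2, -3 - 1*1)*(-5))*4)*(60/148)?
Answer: 6359/37 ≈ 171.86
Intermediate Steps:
c(u, K) = 2*K*(3 + (K + u)/(-1 + u)) (c(u, K) = (2*K)*(3 + (K + u)/(-1 + u)) = 2*K*(3 + (K + u)/(-1 + u)))
107 + ((c(2, -3 - 1*1)*(-5))*4)*(60/148) = 107 + (((2*(-3 - 1*1)*(-3 + (-3 - 1*1) + 4*2)/(-1 + 2))*(-5))*4)*(60/148) = 107 + (((2*(-3 - 1)*(-3 + (-3 - 1) + 8)/1)*(-5))*4)*(60*(1/148)) = 107 + (((2*(-4)*1*(-3 - 4 + 8))*(-5))*4)*(15/37) = 107 + (((2*(-4)*1*1)*(-5))*4)*(15/37) = 107 + (-8*(-5)*4)*(15/37) = 107 + (40*4)*(15/37) = 107 + 160*(15/37) = 107 + 2400/37 = 6359/37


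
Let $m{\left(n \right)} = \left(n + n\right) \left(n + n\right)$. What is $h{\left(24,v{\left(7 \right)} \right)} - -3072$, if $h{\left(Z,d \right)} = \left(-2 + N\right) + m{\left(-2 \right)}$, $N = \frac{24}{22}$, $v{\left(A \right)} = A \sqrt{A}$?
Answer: $\frac{33958}{11} \approx 3087.1$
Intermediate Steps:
$v{\left(A \right)} = A^{\frac{3}{2}}$
$N = \frac{12}{11}$ ($N = 24 \cdot \frac{1}{22} = \frac{12}{11} \approx 1.0909$)
$m{\left(n \right)} = 4 n^{2}$ ($m{\left(n \right)} = 2 n 2 n = 4 n^{2}$)
$h{\left(Z,d \right)} = \frac{166}{11}$ ($h{\left(Z,d \right)} = \left(-2 + \frac{12}{11}\right) + 4 \left(-2\right)^{2} = - \frac{10}{11} + 4 \cdot 4 = - \frac{10}{11} + 16 = \frac{166}{11}$)
$h{\left(24,v{\left(7 \right)} \right)} - -3072 = \frac{166}{11} - -3072 = \frac{166}{11} + 3072 = \frac{33958}{11}$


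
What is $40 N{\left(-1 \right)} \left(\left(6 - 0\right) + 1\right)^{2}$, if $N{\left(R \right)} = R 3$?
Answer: $-5880$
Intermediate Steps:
$N{\left(R \right)} = 3 R$
$40 N{\left(-1 \right)} \left(\left(6 - 0\right) + 1\right)^{2} = 40 \cdot 3 \left(-1\right) \left(\left(6 - 0\right) + 1\right)^{2} = 40 \left(-3\right) \left(\left(6 + 0\right) + 1\right)^{2} = - 120 \left(6 + 1\right)^{2} = - 120 \cdot 7^{2} = \left(-120\right) 49 = -5880$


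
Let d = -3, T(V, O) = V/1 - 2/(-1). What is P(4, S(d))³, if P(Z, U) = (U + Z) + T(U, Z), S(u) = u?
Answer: 0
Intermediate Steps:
T(V, O) = 2 + V (T(V, O) = V*1 - 2*(-1) = V + 2 = 2 + V)
P(Z, U) = 2 + Z + 2*U (P(Z, U) = (U + Z) + (2 + U) = 2 + Z + 2*U)
P(4, S(d))³ = (2 + 4 + 2*(-3))³ = (2 + 4 - 6)³ = 0³ = 0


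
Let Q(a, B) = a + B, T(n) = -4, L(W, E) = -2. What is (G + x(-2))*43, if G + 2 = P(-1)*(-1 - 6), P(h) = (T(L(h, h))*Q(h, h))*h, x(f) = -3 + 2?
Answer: 2279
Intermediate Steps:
x(f) = -1
Q(a, B) = B + a
P(h) = -8*h² (P(h) = (-4*(h + h))*h = (-8*h)*h = -8*h²)
G = 54 (G = -2 + (-8*(-1)²)*(-1 - 6) = -2 - 8*1*(-7) = -2 - 8*(-7) = -2 + 56 = 54)
(G + x(-2))*43 = (54 - 1)*43 = 53*43 = 2279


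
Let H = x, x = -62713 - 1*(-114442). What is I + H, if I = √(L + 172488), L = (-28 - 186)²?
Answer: 51729 + 22*√451 ≈ 52196.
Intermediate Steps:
L = 45796 (L = (-214)² = 45796)
x = 51729 (x = -62713 + 114442 = 51729)
I = 22*√451 (I = √(45796 + 172488) = √218284 = 22*√451 ≈ 467.21)
H = 51729
I + H = 22*√451 + 51729 = 51729 + 22*√451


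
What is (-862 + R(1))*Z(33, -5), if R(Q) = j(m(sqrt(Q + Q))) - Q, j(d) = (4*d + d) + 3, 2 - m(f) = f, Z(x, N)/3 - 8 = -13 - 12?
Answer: 43350 + 255*sqrt(2) ≈ 43711.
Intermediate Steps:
Z(x, N) = -51 (Z(x, N) = 24 + 3*(-13 - 12) = 24 + 3*(-25) = 24 - 75 = -51)
m(f) = 2 - f
j(d) = 3 + 5*d (j(d) = 5*d + 3 = 3 + 5*d)
R(Q) = 13 - Q - 5*sqrt(2)*sqrt(Q) (R(Q) = (3 + 5*(2 - sqrt(Q + Q))) - Q = (3 + 5*(2 - sqrt(2*Q))) - Q = (3 + 5*(2 - sqrt(2)*sqrt(Q))) - Q = (3 + (10 - 5*sqrt(2)*sqrt(Q))) - Q = (13 - 5*sqrt(2)*sqrt(Q)) - Q = 13 - Q - 5*sqrt(2)*sqrt(Q))
(-862 + R(1))*Z(33, -5) = (-862 + (13 - 1*1 - 5*sqrt(2)*sqrt(1)))*(-51) = (-862 + (13 - 1 - 5*sqrt(2)*1))*(-51) = (-862 + (13 - 1 - 5*sqrt(2)))*(-51) = (-862 + (12 - 5*sqrt(2)))*(-51) = (-850 - 5*sqrt(2))*(-51) = 43350 + 255*sqrt(2)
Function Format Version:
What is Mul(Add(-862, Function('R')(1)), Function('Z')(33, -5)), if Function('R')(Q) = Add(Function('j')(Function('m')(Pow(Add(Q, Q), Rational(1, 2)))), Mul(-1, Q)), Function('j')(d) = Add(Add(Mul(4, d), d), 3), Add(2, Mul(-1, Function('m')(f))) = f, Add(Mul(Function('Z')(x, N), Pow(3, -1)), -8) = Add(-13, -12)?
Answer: Add(43350, Mul(255, Pow(2, Rational(1, 2)))) ≈ 43711.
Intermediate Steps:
Function('Z')(x, N) = -51 (Function('Z')(x, N) = Add(24, Mul(3, Add(-13, -12))) = Add(24, Mul(3, -25)) = Add(24, -75) = -51)
Function('m')(f) = Add(2, Mul(-1, f))
Function('j')(d) = Add(3, Mul(5, d)) (Function('j')(d) = Add(Mul(5, d), 3) = Add(3, Mul(5, d)))
Function('R')(Q) = Add(13, Mul(-1, Q), Mul(-5, Pow(2, Rational(1, 2)), Pow(Q, Rational(1, 2)))) (Function('R')(Q) = Add(Add(3, Mul(5, Add(2, Mul(-1, Pow(Add(Q, Q), Rational(1, 2)))))), Mul(-1, Q)) = Add(Add(3, Mul(5, Add(2, Mul(-1, Pow(Mul(2, Q), Rational(1, 2)))))), Mul(-1, Q)) = Add(Add(3, Mul(5, Add(2, Mul(-1, Mul(Pow(2, Rational(1, 2)), Pow(Q, Rational(1, 2))))))), Mul(-1, Q)) = Add(Add(3, Mul(5, Add(2, Mul(-1, Pow(2, Rational(1, 2)), Pow(Q, Rational(1, 2)))))), Mul(-1, Q)) = Add(Add(3, Add(10, Mul(-5, Pow(2, Rational(1, 2)), Pow(Q, Rational(1, 2))))), Mul(-1, Q)) = Add(Add(13, Mul(-5, Pow(2, Rational(1, 2)), Pow(Q, Rational(1, 2)))), Mul(-1, Q)) = Add(13, Mul(-1, Q), Mul(-5, Pow(2, Rational(1, 2)), Pow(Q, Rational(1, 2)))))
Mul(Add(-862, Function('R')(1)), Function('Z')(33, -5)) = Mul(Add(-862, Add(13, Mul(-1, 1), Mul(-5, Pow(2, Rational(1, 2)), Pow(1, Rational(1, 2))))), -51) = Mul(Add(-862, Add(13, -1, Mul(-5, Pow(2, Rational(1, 2)), 1))), -51) = Mul(Add(-862, Add(13, -1, Mul(-5, Pow(2, Rational(1, 2))))), -51) = Mul(Add(-862, Add(12, Mul(-5, Pow(2, Rational(1, 2))))), -51) = Mul(Add(-850, Mul(-5, Pow(2, Rational(1, 2)))), -51) = Add(43350, Mul(255, Pow(2, Rational(1, 2))))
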